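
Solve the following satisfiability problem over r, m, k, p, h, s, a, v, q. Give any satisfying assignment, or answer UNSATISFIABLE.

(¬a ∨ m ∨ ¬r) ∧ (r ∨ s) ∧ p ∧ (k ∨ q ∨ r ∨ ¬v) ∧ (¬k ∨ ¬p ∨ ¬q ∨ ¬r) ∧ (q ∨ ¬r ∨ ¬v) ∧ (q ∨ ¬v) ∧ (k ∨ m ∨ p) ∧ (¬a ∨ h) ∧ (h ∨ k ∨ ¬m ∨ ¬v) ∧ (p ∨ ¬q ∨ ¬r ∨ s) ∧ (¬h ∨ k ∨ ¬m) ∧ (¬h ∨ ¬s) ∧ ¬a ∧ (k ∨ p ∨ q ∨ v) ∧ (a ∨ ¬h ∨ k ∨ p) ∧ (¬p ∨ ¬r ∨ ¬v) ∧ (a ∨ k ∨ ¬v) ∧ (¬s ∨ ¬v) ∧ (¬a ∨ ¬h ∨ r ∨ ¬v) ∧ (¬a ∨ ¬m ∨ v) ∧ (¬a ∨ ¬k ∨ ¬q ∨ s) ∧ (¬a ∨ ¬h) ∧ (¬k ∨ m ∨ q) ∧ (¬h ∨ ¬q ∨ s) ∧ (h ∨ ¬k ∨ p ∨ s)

r = True; m = True; k = False; p = True; h = False; s = False; a = False; v = False; q = True

Unit clause (p) forces p = True.
Unit clause (¬a) forces a = False.
Set r = True.
  then (¬p ∨ ¬r ∨ ¬v) forces v = False.
Set m = True.
Set k = False.
  then (¬h ∨ k ∨ ¬m) forces h = False.
Set s = False.
Set q = True.
All clauses satisfied.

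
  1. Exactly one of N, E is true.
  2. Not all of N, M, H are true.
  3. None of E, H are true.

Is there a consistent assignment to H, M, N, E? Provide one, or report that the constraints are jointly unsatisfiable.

H = False, M = True, N = True, E = False

  (1) {N, E}: 1 true — exactly one ✓
  (2) {N, M, H}: 2/3 true — not all ✓
  (3) {E, H}: 0 true — none ✓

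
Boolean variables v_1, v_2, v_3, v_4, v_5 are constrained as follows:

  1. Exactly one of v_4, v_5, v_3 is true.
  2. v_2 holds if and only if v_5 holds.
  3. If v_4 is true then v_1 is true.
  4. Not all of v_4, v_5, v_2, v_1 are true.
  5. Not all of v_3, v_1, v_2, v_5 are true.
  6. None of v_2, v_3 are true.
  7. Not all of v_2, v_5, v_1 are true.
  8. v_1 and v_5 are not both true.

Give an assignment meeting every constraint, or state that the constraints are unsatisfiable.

v_1=T; v_2=F; v_3=F; v_4=T; v_5=F

  (1) {v_4, v_5, v_3}: 1 true — exactly one ✓
  (2) v_2=F, v_5=F — same ✓
  (3) v_4=T ⇒ v_1: T ✓
  (4) {v_4, v_5, v_2, v_1}: 2/4 true — not all ✓
  (5) {v_3, v_1, v_2, v_5}: 1/4 true — not all ✓
  (6) {v_2, v_3}: 0 true — none ✓
  (7) {v_2, v_5, v_1}: 1/3 true — not all ✓
  (8) v_1=T, v_5=F — not both ✓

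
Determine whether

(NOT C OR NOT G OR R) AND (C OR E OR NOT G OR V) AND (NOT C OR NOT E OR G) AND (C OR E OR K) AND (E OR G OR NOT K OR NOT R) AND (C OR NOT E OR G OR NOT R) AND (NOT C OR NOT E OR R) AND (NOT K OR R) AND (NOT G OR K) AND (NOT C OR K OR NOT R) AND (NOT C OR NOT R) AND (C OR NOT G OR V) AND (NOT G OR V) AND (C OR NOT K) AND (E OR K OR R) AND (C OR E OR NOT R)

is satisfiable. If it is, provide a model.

K=F, E=T, R=F, V=F, C=F, G=F

Try K = True:
  (NOT K OR R) forces R = True.
  (NOT C OR NOT R) forces C = False.
  clause (C OR NOT K) is falsified — backtrack.
So K = False.
  then (NOT G OR K) forces G = False.
Set E = True.
  then (NOT C OR NOT E OR G) forces C = False.
  then (C OR NOT E OR G OR NOT R) forces R = False.
Set V = False.
All clauses satisfied.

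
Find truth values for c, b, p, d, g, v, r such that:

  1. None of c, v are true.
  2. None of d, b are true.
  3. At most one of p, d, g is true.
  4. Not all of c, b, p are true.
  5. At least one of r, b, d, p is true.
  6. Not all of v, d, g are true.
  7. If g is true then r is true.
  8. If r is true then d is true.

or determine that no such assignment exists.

c=F, b=F, p=T, d=F, g=F, v=F, r=F

  (1) {c, v}: 0 true — none ✓
  (2) {d, b}: 0 true — none ✓
  (3) {p, d, g}: 1 true — at most one ✓
  (4) {c, b, p}: 1/3 true — not all ✓
  (5) {r, b, d, p}: 1 true — at least one ✓
  (6) {v, d, g}: 0/3 true — not all ✓
  (7) g=F ⇒ r: vacuous ✓
  (8) r=F ⇒ d: vacuous ✓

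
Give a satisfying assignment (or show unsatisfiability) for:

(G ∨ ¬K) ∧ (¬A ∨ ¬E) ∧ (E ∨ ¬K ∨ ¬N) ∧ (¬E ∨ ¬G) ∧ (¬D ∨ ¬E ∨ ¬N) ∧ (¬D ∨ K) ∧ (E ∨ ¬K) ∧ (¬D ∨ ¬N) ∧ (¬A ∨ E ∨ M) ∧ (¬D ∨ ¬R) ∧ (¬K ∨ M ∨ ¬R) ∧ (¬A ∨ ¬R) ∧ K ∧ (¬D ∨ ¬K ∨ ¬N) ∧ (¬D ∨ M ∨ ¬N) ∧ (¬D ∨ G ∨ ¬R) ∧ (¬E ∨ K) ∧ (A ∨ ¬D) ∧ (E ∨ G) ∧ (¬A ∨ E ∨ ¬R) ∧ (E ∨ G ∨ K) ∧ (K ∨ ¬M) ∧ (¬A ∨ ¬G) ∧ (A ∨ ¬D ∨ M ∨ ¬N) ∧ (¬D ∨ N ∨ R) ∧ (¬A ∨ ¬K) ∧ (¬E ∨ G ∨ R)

Case K = True:
  (G ∨ ¬K) forces G = True.
  (¬E ∨ ¬G) forces E = False.
  Clause (E ∨ ¬K) is falsified — contradiction.
Case K = False:
  Clause (K) is falsified — contradiction.
Both cases fail, so the formula is unsatisfiable.

No satisfying assignment exists.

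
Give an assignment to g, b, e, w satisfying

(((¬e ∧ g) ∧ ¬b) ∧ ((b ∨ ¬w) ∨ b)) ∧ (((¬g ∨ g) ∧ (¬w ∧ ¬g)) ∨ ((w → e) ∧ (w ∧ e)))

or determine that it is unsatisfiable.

Case g = True: the formula simplifies to ((¬e ∧ ¬b) ∧ ((b ∨ ¬w) ∨ b)) ∧ ((w → e) ∧ (w ∧ e)).
  e = True: the conjunct ¬e is False.
  e = False: the conjunct e is False.
Case g = False: the conjunct g is False.
Both cases fail — unsatisfiable.

Unsatisfiable — no assignment works.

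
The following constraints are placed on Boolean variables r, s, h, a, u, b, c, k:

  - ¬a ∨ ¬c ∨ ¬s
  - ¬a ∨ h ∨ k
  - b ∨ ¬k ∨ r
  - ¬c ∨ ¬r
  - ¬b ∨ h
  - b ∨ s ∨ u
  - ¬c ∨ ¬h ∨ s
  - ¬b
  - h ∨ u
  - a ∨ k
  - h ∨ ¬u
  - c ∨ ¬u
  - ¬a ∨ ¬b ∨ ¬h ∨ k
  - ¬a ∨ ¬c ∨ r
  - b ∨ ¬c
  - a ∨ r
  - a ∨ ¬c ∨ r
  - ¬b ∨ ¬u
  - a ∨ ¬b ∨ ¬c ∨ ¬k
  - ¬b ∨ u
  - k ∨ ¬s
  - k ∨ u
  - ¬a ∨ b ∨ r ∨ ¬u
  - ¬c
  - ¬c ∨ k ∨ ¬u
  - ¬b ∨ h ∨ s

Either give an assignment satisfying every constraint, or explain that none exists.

Unit clause (¬b) forces b = False.
In (b ∨ ¬c) only ¬c is left, so c = False.
In (c ∨ ¬u) only ¬u is left, so u = False.
In (k ∨ u) only k is left, so k = True.
In (b ∨ ¬k ∨ r) only r is left, so r = True.
In (b ∨ s ∨ u) only s is left, so s = True.
In (h ∨ u) only h is left, so h = True.
Set a = True.
All clauses satisfied.

r = True, s = True, h = True, a = True, u = False, b = False, c = False, k = True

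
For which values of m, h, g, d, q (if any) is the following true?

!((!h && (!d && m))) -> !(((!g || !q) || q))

m: True; h: False; g: True; d: False; q: False

  !((!h && (!d && m))) -> !(((!g || !q) || q)) = True
    !((!h && (!d && m))) = False
      !h && (!d && m) = True
        !h = True
        !d && m = True
          !d = True
    !(((!g || !q) || q)) = False
      (!g || !q) || q = True
        !g || !q = True
          !g = False
          !q = True
The formula evaluates to True.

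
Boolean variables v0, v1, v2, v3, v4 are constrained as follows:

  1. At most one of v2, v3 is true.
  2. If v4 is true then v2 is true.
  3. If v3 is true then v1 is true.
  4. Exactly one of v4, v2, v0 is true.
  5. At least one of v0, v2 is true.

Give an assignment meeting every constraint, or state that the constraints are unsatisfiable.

v0: True, v1: True, v2: False, v3: True, v4: False

  (1) {v2, v3}: 1 true — at most one ✓
  (2) v4=F ⇒ v2: vacuous ✓
  (3) v3=T ⇒ v1: T ✓
  (4) {v4, v2, v0}: 1 true — exactly one ✓
  (5) {v0, v2}: 1 true — at least one ✓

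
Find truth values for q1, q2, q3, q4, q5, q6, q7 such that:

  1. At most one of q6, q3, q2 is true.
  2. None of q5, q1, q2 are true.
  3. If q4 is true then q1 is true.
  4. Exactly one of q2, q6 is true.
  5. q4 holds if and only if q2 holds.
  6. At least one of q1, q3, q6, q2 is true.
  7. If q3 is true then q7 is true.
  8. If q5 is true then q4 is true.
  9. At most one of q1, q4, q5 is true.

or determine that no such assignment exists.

q1: False; q2: False; q3: False; q4: False; q5: False; q6: True; q7: True

  (1) {q6, q3, q2}: 1 true — at most one ✓
  (2) {q5, q1, q2}: 0 true — none ✓
  (3) q4=F ⇒ q1: vacuous ✓
  (4) {q2, q6}: 1 true — exactly one ✓
  (5) q4=F, q2=F — same ✓
  (6) {q1, q3, q6, q2}: 1 true — at least one ✓
  (7) q3=F ⇒ q7: vacuous ✓
  (8) q5=F ⇒ q4: vacuous ✓
  (9) {q1, q4, q5}: 0 true — at most one ✓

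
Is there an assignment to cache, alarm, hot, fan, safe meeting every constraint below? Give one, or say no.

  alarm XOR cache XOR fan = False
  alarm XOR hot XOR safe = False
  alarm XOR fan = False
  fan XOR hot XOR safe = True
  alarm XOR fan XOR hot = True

Adding constraints 2, 3, 4 mod 2: every variable appears an even number of times on the left, so the left side is 0.
But the right sides sum to 1 (mod 2). 0 ≠ 1 — the system is inconsistent.

The formula is unsatisfiable.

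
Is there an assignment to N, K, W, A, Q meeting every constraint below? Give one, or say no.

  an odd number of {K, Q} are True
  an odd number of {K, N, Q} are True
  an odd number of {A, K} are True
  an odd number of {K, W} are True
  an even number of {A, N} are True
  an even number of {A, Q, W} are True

N = False, K = True, W = False, A = False, Q = False

{K, Q}: 1 true → odd ✓
{K, N, Q}: 1 true → odd ✓
{A, K}: 1 true → odd ✓
{K, W}: 1 true → odd ✓
{A, N}: 0 true → even ✓
{A, Q, W}: 0 true → even ✓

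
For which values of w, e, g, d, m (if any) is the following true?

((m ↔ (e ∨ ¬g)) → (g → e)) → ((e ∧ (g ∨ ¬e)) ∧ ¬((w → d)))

w=F, e=F, g=T, d=F, m=F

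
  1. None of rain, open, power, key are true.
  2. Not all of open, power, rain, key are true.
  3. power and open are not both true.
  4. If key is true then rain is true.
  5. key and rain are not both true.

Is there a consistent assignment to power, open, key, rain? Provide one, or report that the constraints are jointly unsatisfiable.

power=F, open=F, key=F, rain=F

  (1) {rain, open, power, key}: 0 true — none ✓
  (2) {open, power, rain, key}: 0/4 true — not all ✓
  (3) power=F, open=F — not both ✓
  (4) key=F ⇒ rain: vacuous ✓
  (5) key=F, rain=F — not both ✓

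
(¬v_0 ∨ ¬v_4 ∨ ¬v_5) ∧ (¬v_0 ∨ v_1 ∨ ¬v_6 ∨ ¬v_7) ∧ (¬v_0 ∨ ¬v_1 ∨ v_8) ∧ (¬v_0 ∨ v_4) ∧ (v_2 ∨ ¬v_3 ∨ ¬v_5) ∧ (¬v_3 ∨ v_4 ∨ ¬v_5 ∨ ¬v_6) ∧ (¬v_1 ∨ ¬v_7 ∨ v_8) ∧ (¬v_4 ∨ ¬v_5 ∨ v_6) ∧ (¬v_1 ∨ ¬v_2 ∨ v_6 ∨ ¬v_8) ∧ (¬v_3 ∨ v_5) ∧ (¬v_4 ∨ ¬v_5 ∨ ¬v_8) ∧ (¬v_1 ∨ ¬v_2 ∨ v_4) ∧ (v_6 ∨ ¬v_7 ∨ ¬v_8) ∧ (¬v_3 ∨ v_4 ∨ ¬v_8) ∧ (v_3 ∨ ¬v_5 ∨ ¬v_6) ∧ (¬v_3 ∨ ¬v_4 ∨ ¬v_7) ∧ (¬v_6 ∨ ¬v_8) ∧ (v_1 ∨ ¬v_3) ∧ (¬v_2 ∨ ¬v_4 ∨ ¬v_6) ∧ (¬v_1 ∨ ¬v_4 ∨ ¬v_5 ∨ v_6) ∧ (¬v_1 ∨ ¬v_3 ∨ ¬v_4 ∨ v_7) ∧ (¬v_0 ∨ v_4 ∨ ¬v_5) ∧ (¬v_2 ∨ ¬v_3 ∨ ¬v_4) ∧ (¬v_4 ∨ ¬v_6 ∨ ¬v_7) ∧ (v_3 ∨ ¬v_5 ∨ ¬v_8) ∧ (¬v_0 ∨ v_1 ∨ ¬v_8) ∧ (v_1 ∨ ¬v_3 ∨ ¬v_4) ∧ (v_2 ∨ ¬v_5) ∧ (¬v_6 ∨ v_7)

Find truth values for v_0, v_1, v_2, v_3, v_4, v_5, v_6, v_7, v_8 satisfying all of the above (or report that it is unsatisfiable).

v_0=F, v_1=F, v_2=F, v_3=F, v_4=T, v_5=F, v_6=F, v_7=T, v_8=F

Set v_0 = False.
Set v_1 = False.
  then (v_1 ∨ ¬v_3) forces v_3 = False.
Set v_2 = False.
  then (v_2 ∨ ¬v_5) forces v_5 = False.
Set v_4 = True.
Set v_6 = False.
Set v_7 = True.
  then (v_6 ∨ ¬v_7 ∨ ¬v_8) forces v_8 = False.
All clauses satisfied.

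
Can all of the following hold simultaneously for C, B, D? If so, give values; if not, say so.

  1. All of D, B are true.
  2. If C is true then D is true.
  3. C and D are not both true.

C = False, B = True, D = True

  (1) {D, B}: all 2 true ✓
  (2) C=F ⇒ D: vacuous ✓
  (3) C=F, D=T — not both ✓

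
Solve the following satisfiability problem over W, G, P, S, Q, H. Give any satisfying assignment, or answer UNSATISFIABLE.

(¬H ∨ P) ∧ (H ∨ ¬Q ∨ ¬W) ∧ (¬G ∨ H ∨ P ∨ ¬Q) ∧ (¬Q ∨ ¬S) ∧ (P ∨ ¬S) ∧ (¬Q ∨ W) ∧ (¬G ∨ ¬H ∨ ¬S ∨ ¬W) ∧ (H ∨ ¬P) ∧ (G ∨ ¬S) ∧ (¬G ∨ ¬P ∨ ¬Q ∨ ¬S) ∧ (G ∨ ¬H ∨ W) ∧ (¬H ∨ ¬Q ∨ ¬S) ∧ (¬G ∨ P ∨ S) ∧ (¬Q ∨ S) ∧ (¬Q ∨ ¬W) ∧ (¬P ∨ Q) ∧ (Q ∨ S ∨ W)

Try W = False:
  (¬Q ∨ W) forces Q = False.
  (¬P ∨ Q) forces P = False.
  (¬H ∨ P) forces H = False.
  (P ∨ ¬S) forces S = False.
  clause (Q ∨ S ∨ W) is falsified — backtrack.
So W = True.
  then (¬Q ∨ ¬W) forces Q = False.
  then (¬P ∨ Q) forces P = False.
  then (¬H ∨ P) forces H = False.
  then (P ∨ ¬S) forces S = False.
  then (¬G ∨ P ∨ S) forces G = False.
All clauses satisfied.

W = True, G = False, P = False, S = False, Q = False, H = False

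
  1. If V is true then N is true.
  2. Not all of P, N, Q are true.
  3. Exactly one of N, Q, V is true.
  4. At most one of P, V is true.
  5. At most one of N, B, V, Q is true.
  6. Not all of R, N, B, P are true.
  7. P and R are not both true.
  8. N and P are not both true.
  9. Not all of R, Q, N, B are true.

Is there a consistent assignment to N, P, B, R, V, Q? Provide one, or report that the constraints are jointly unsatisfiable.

N = True; P = False; B = False; R = False; V = False; Q = False

  (1) V=F ⇒ N: vacuous ✓
  (2) {P, N, Q}: 1/3 true — not all ✓
  (3) {N, Q, V}: 1 true — exactly one ✓
  (4) {P, V}: 0 true — at most one ✓
  (5) {N, B, V, Q}: 1 true — at most one ✓
  (6) {R, N, B, P}: 1/4 true — not all ✓
  (7) P=F, R=F — not both ✓
  (8) N=T, P=F — not both ✓
  (9) {R, Q, N, B}: 1/4 true — not all ✓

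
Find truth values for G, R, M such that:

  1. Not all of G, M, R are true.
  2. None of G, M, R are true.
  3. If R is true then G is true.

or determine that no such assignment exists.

G=F; R=F; M=F

  (1) {G, M, R}: 0/3 true — not all ✓
  (2) {G, M, R}: 0 true — none ✓
  (3) R=F ⇒ G: vacuous ✓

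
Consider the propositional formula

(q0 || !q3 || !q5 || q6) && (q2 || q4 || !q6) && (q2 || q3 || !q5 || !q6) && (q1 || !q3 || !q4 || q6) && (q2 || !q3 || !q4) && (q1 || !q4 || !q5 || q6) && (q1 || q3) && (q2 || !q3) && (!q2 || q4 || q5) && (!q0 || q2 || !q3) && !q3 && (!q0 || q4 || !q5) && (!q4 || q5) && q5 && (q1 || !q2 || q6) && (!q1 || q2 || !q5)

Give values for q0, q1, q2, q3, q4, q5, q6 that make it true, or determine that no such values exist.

Unit clause (!q3) forces q3 = False.
Unit clause (q5) forces q5 = True.
In (q1 || q3) only q1 is left, so q1 = True.
In (!q1 || q2 || !q5) only q2 is left, so q2 = True.
Set q0 = False.
Set q4 = True.
Set q6 = True.
All clauses satisfied.

q0=F, q1=T, q2=T, q3=F, q4=T, q5=T, q6=T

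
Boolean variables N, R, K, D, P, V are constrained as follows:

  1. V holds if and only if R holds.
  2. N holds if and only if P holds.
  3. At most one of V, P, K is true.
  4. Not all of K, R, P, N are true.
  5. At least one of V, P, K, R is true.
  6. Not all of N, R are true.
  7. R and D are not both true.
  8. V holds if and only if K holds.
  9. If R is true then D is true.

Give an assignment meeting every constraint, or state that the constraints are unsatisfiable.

N = True, R = False, K = False, D = True, P = True, V = False

  (1) V=F, R=F — same ✓
  (2) N=T, P=T — same ✓
  (3) {V, P, K}: 1 true — at most one ✓
  (4) {K, R, P, N}: 2/4 true — not all ✓
  (5) {V, P, K, R}: 1 true — at least one ✓
  (6) {N, R}: 1/2 true — not all ✓
  (7) R=F, D=T — not both ✓
  (8) V=F, K=F — same ✓
  (9) R=F ⇒ D: vacuous ✓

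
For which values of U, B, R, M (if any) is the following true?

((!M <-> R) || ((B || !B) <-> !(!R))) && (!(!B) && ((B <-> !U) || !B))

U=F, B=T, R=T, M=F

  (!M <-> R) || ((B || !B) <-> !(!R)) = True
    !M <-> R = True
      !M = True
    (B || !B) <-> !(!R) = True
      B || !B = True
        !B = False
      !(!R) = True
        !R = False
  !(!B) && ((B <-> !U) || !B) = True
    !(!B) = True
      !B = False
    (B <-> !U) || !B = True
      B <-> !U = True
        !U = True
      !B = False
Both conjuncts True, so the formula holds.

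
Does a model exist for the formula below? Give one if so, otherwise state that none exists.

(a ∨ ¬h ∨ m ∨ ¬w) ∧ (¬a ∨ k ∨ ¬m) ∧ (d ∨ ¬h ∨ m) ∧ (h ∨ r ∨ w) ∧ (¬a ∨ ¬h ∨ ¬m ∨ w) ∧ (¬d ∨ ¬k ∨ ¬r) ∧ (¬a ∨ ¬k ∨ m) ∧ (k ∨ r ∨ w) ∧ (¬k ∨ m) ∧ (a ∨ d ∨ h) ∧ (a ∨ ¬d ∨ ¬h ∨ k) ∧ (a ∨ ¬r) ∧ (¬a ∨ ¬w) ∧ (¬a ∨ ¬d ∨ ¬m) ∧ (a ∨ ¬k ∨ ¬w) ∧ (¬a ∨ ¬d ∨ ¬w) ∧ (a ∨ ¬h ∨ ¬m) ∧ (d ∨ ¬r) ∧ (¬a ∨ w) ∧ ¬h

d=T, k=F, r=F, a=F, m=T, h=F, w=T

Unit clause (¬h) forces h = False.
Set d = True.
Try k = True:
  (¬d ∨ ¬k ∨ ¬r) forces r = False.
  (h ∨ r ∨ w) forces w = True.
  (¬k ∨ m) forces m = True.
  (¬a ∨ ¬w) forces a = False.
  clause (a ∨ ¬k ∨ ¬w) is falsified — backtrack.
So k = False.
Set r = False.
  then (h ∨ r ∨ w) forces w = True.
  then (¬a ∨ ¬w) forces a = False.
Set m = True.
All clauses satisfied.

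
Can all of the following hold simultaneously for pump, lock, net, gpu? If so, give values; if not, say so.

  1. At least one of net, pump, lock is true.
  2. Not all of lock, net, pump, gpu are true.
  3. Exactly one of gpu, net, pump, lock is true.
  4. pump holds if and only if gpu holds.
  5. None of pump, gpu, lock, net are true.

Case lock = True:
  Constraint (5) is violated (lock=T) — contradiction.
Case lock = False:
  (5) forces pump = False.
  (1) with pump=F, lock=F forces net = True.
  Constraint (5) is violated (net=T) — contradiction.
Both cases fail — unsatisfiable.

No satisfying assignment exists.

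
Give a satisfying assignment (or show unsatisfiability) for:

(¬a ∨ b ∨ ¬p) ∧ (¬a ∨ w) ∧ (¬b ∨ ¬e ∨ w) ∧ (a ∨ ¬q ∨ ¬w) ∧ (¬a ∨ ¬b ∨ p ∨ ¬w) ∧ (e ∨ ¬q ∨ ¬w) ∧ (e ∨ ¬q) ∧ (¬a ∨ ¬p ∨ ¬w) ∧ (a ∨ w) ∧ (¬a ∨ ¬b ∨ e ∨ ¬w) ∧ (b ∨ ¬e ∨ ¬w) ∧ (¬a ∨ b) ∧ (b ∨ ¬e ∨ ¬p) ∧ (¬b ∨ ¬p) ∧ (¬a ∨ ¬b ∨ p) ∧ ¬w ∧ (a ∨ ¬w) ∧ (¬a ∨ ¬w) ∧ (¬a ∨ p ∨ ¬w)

Case w = True:
  Clause (¬w) is falsified — contradiction.
Case w = False:
  (¬a ∨ w) forces a = False.
  Clause (a ∨ w) is falsified — contradiction.
Both cases fail, so the formula is unsatisfiable.

Unsatisfiable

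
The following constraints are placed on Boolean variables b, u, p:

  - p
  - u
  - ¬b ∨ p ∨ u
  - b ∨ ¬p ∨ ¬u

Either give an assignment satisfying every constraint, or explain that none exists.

Unit clause (p) forces p = True.
Unit clause (u) forces u = True.
In (b ∨ ¬p ∨ ¬u) only b is left, so b = True.
Check each clause:
  (p): p holds.
  (u): u holds.
  (¬b ∨ p ∨ u): p holds.
  (b ∨ ¬p ∨ ¬u): b holds.
All clauses satisfied.

b=T, u=T, p=T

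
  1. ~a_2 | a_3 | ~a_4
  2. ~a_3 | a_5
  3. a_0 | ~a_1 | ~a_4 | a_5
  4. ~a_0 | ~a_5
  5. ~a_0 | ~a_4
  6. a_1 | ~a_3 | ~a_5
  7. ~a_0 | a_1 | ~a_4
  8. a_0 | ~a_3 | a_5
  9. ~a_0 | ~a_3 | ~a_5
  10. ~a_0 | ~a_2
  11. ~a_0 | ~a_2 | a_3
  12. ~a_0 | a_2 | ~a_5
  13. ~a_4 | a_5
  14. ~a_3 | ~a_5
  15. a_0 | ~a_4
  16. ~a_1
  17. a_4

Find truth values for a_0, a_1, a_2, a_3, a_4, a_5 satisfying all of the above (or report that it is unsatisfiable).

Case a_4 = True:
  (~a_0 | ~a_4) forces a_0 = False.
  Clause (a_0 | ~a_4) is falsified — contradiction.
Case a_4 = False:
  Clause (a_4) is falsified — contradiction.
Both cases fail, so the formula is unsatisfiable.

The formula is unsatisfiable.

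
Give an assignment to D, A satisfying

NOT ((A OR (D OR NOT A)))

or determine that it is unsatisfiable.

UNSATISFIABLE

Case A = True: the formula becomes NOT ((True OR D)) = False.
Case A = False: the formula becomes NOT ((False OR True)) = False.
Both cases fail — unsatisfiable.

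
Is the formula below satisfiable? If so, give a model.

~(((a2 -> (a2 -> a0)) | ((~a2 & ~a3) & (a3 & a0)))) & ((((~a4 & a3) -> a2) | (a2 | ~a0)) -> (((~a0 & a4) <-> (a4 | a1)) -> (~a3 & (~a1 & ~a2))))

a0=F, a1=T, a2=T, a3=T, a4=F

  ~(((a2 -> (a2 -> a0)) | ((~a2 & ~a3) & (a3 & a0)))) = True
    (a2 -> (a2 -> a0)) | ((~a2 & ~a3) & (a3 & a0)) = False
      a2 -> (a2 -> a0) = False
        a2 -> a0 = False
      (~a2 & ~a3) & (a3 & a0) = False
        ~a2 & ~a3 = False
          ~a2 = False
          ~a3 = False
        a3 & a0 = False
  (((~a4 & a3) -> a2) | (a2 | ~a0)) -> (((~a0 & a4) <-> (a4 | a1)) -> (~a3 & (~a1 & ~a2))) = True
    ((~a4 & a3) -> a2) | (a2 | ~a0) = True
      (~a4 & a3) -> a2 = True
        ~a4 & a3 = True
          ~a4 = True
      a2 | ~a0 = True
        ~a0 = True
    ((~a0 & a4) <-> (a4 | a1)) -> (~a3 & (~a1 & ~a2)) = True
      (~a0 & a4) <-> (a4 | a1) = False
        ~a0 & a4 = False
          ~a0 = True
        a4 | a1 = True
      ~a3 & (~a1 & ~a2) = False
        ~a3 = False
        ~a1 & ~a2 = False
          ~a1 = False
          ~a2 = False
Both conjuncts True, so the formula holds.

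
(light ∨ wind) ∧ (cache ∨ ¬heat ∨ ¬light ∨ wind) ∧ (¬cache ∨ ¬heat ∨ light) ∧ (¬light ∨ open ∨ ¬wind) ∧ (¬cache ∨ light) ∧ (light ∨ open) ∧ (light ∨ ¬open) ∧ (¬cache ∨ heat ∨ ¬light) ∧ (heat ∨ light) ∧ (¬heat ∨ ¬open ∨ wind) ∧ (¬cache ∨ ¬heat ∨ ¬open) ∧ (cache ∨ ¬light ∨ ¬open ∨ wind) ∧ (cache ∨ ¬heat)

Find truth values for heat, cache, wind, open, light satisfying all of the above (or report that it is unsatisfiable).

Set heat = True.
  then (cache ∨ ¬heat) forces cache = True.
  then (¬cache ∨ ¬heat ∨ light) forces light = True.
  then (¬cache ∨ ¬heat ∨ ¬open) forces open = False.
  then (¬light ∨ open ∨ ¬wind) forces wind = False.
All clauses satisfied.

heat=T, cache=T, wind=F, open=F, light=T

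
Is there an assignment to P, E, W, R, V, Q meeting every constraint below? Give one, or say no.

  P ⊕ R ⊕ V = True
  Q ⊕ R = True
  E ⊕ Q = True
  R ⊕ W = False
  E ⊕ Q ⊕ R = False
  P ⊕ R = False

P = True; E = True; W = True; R = True; V = True; Q = False

P ⊕ R ⊕ V = T ⊕ T ⊕ T = True ✓
Q ⊕ R = F ⊕ T = True ✓
E ⊕ Q = T ⊕ F = True ✓
R ⊕ W = T ⊕ T = False ✓
E ⊕ Q ⊕ R = T ⊕ F ⊕ T = False ✓
P ⊕ R = T ⊕ T = False ✓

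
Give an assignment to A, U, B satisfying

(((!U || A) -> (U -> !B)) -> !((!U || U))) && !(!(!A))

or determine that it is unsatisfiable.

The formula is unsatisfiable.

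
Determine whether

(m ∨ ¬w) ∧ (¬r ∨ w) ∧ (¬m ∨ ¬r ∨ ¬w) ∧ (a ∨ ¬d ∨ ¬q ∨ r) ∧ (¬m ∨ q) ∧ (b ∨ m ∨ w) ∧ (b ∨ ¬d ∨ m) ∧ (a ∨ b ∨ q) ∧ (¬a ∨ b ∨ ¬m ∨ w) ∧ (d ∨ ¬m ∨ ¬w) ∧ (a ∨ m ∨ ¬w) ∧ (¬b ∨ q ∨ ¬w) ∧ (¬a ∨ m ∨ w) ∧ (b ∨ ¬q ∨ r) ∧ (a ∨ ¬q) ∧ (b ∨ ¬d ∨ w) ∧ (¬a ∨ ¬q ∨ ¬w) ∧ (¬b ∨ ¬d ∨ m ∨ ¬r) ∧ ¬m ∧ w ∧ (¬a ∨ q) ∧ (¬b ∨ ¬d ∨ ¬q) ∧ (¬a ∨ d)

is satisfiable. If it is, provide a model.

Case w = True:
  (m ∨ ¬w) forces m = True.
  Clause (¬m) is falsified — contradiction.
Case w = False:
  Clause (w) is falsified — contradiction.
Both cases fail, so the formula is unsatisfiable.

The formula is unsatisfiable.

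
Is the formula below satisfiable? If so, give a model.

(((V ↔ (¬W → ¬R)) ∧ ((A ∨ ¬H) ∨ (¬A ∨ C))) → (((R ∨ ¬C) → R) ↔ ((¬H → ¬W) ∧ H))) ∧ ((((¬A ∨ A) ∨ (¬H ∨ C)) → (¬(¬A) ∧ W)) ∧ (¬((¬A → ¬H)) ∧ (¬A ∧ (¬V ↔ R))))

Case A = True: the conjunct ¬((¬A → ¬H)) becomes ¬((False → ¬H)) = False.
Case A = False: the conjunct ((¬A ∨ A) ∨ (¬H ∨ C)) → (¬(¬A) ∧ W) becomes (True ∨ (¬H ∨ C)) → (False ∧ W) = False.
Both cases fail — unsatisfiable.

The formula is unsatisfiable.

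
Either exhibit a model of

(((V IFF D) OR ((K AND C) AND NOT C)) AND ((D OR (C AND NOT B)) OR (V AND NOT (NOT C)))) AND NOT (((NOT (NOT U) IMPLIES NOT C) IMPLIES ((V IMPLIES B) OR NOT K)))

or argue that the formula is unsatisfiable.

U: False, B: False, V: True, D: True, K: True, C: False

  ((V IFF D) OR ((K AND C) AND NOT C)) AND ((D OR (C AND NOT B)) OR (V AND NOT (NOT C))) = True
    (V IFF D) OR ((K AND C) AND NOT C) = True
      V IFF D = True
      (K AND C) AND NOT C = False
        K AND C = False
        NOT C = True
    (D OR (C AND NOT B)) OR (V AND NOT (NOT C)) = True
      D OR (C AND NOT B) = True
        C AND NOT B = False
          NOT B = True
      V AND NOT (NOT C) = False
        NOT (NOT C) = False
          NOT C = True
  NOT (((NOT (NOT U) IMPLIES NOT C) IMPLIES ((V IMPLIES B) OR NOT K))) = True
    (NOT (NOT U) IMPLIES NOT C) IMPLIES ((V IMPLIES B) OR NOT K) = False
      NOT (NOT U) IMPLIES NOT C = True
        NOT (NOT U) = False
          NOT U = True
        NOT C = True
      (V IMPLIES B) OR NOT K = False
        V IMPLIES B = False
        NOT K = False
Both conjuncts True, so the formula holds.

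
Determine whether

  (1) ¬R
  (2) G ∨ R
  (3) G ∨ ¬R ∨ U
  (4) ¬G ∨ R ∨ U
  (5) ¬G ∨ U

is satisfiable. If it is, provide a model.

U=T, R=F, G=T

Unit clause (¬R) forces R = False.
In (G ∨ R) only G is left, so G = True.
In (¬G ∨ R ∨ U) only U is left, so U = True.
Check each clause:
  (¬R): ¬R holds.
  (G ∨ R): G holds.
  (G ∨ ¬R ∨ U): G holds.
  (¬G ∨ R ∨ U): U holds.
  (¬G ∨ U): U holds.
All clauses satisfied.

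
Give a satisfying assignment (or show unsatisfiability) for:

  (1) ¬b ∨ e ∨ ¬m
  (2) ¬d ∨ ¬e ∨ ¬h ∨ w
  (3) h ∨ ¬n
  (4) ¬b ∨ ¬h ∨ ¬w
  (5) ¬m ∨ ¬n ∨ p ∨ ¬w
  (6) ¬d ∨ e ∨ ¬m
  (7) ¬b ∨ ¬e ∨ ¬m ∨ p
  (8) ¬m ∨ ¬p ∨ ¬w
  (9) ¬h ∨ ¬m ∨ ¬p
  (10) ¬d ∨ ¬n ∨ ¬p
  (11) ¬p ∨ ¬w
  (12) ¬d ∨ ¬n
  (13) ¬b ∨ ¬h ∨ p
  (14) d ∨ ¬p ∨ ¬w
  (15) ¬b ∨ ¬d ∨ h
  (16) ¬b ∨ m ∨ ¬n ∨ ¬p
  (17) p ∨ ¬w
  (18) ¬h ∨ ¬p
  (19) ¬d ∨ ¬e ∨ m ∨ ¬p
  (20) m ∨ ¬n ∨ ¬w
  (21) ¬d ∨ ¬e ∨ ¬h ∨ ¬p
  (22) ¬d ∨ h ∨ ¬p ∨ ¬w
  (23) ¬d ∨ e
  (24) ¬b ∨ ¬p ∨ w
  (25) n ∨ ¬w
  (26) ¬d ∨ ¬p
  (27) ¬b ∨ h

e = False, m = False, n = True, d = False, b = False, p = False, h = True, w = False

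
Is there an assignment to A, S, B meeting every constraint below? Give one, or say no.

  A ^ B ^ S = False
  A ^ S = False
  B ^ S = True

A = True, S = True, B = False

A ^ B ^ S = T ^ F ^ T = False ✓
A ^ S = T ^ T = False ✓
B ^ S = F ^ T = True ✓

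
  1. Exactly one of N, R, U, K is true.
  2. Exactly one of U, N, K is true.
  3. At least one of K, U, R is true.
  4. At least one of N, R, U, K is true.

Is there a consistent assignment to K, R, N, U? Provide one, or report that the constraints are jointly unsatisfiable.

K: False, R: False, N: False, U: True

  (1) {N, R, U, K}: 1 true — exactly one ✓
  (2) {U, N, K}: 1 true — exactly one ✓
  (3) {K, U, R}: 1 true — at least one ✓
  (4) {N, R, U, K}: 1 true — at least one ✓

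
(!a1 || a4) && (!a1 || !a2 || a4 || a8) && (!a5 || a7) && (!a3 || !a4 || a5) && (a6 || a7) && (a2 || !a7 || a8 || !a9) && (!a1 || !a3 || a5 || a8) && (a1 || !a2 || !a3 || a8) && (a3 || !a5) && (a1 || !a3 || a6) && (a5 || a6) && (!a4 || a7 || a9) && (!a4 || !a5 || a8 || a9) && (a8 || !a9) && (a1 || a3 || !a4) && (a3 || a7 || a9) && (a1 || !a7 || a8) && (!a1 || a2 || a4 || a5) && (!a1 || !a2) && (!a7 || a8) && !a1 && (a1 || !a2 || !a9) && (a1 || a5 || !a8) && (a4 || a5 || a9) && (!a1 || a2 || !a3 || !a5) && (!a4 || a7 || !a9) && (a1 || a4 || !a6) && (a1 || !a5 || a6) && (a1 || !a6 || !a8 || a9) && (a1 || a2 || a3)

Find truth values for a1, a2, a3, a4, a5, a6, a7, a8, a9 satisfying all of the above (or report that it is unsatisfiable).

Unit clause (!a1) forces a1 = False.
Set a2 = False.
  then (a1 || a2 || a3) forces a3 = True.
  then (a1 || !a3 || a6) forces a6 = True.
  then (a1 || a4 || !a6) forces a4 = True.
  then (!a3 || !a4 || a5) forces a5 = True.
  then (!a5 || a7) forces a7 = True.
  then (a1 || !a7 || a8) forces a8 = True.
  then (a1 || !a6 || !a8 || a9) forces a9 = True.
All clauses satisfied.

a1: False, a2: False, a3: True, a4: True, a5: True, a6: True, a7: True, a8: True, a9: True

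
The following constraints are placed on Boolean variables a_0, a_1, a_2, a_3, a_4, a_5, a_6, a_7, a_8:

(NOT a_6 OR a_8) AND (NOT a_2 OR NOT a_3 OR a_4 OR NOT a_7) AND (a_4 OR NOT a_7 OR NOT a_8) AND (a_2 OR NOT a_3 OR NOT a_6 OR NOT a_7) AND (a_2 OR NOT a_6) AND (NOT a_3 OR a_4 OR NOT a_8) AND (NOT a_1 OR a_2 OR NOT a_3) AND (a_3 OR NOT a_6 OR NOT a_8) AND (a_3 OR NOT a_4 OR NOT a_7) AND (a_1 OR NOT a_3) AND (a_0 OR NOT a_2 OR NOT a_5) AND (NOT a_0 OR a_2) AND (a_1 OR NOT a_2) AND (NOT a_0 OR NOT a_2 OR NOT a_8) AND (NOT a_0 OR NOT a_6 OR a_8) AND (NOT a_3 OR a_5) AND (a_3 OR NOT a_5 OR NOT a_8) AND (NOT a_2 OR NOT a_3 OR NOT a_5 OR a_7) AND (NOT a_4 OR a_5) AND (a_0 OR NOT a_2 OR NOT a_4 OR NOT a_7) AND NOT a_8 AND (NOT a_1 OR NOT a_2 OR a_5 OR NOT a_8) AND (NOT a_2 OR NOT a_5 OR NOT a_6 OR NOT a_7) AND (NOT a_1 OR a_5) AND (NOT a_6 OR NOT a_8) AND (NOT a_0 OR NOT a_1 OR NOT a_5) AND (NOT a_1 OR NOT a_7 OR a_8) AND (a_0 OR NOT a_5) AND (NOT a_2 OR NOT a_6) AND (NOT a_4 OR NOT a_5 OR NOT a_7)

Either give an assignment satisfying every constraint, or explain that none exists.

a_0: False, a_1: False, a_2: False, a_3: False, a_4: False, a_5: False, a_6: False, a_7: False, a_8: False

Unit clause (NOT a_8) forces a_8 = False.
In (NOT a_6 OR a_8) only NOT a_6 is left, so a_6 = False.
Set a_0 = False.
  then (a_0 OR NOT a_5) forces a_5 = False.
  then (NOT a_3 OR a_5) forces a_3 = False.
  then (NOT a_4 OR a_5) forces a_4 = False.
  then (NOT a_1 OR a_5) forces a_1 = False.
  then (a_1 OR NOT a_2) forces a_2 = False.
Set a_7 = False.
All clauses satisfied.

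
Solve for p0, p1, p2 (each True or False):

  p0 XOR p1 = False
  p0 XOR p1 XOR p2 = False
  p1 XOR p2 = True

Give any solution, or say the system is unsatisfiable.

p0: True, p1: True, p2: False

p0 XOR p1 = T XOR T = False ✓
p0 XOR p1 XOR p2 = T XOR T XOR F = False ✓
p1 XOR p2 = T XOR F = True ✓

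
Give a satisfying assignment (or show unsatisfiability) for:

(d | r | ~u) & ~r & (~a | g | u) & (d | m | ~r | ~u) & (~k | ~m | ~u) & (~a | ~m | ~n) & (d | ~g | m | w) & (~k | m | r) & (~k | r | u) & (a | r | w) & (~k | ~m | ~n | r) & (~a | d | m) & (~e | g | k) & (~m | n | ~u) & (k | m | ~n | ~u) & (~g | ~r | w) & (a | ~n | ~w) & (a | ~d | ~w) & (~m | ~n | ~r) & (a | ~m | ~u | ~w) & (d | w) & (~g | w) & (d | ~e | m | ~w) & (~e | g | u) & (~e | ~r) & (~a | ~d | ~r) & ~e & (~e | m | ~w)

m=T; r=F; e=F; d=F; w=T; u=F; k=F; n=F; g=F; a=F

Unit clause (~r) forces r = False.
Unit clause (~e) forces e = False.
Set m = True.
Set d = False.
  then (d | r | ~u) forces u = False.
  then (~k | r | u) forces k = False.
  then (d | w) forces w = True.
Try n = True:
  (~a | ~m | ~n) forces a = False.
  clause (a | ~n | ~w) is falsified — backtrack.
So n = False.
Set g = False.
  then (~a | g | u) forces a = False.
All clauses satisfied.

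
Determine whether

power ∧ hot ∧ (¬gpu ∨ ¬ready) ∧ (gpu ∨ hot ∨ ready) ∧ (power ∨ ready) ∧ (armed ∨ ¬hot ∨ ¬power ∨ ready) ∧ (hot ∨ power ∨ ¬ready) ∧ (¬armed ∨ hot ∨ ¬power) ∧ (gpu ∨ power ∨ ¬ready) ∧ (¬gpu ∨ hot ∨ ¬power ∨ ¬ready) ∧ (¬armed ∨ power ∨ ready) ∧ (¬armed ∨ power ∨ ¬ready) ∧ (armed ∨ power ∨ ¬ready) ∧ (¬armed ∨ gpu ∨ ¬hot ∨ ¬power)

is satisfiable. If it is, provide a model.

power = True, gpu = True, hot = True, ready = False, armed = True

Unit clause (power) forces power = True.
Unit clause (hot) forces hot = True.
Set gpu = True.
  then (¬gpu ∨ ¬ready) forces ready = False.
  then (armed ∨ ¬hot ∨ ¬power ∨ ready) forces armed = True.
All clauses satisfied.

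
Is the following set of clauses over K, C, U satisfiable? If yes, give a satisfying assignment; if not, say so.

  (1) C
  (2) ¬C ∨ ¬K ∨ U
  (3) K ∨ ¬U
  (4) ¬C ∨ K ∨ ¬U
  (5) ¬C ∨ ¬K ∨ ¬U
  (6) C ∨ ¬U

K: False; C: True; U: False

Unit clause (C) forces C = True.
Try K = True:
  (¬C ∨ ¬K ∨ U) forces U = True.
  clause (¬C ∨ ¬K ∨ ¬U) is falsified — backtrack.
So K = False.
  then (K ∨ ¬U) forces U = False.
All clauses satisfied.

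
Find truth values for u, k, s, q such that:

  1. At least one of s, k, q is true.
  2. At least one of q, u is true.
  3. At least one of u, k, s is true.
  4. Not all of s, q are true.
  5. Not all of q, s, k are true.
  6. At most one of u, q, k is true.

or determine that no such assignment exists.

u=T, k=F, s=T, q=F

  (1) {s, k, q}: 1 true — at least one ✓
  (2) {q, u}: 1 true — at least one ✓
  (3) {u, k, s}: 2 true — at least one ✓
  (4) {s, q}: 1/2 true — not all ✓
  (5) {q, s, k}: 1/3 true — not all ✓
  (6) {u, q, k}: 1 true — at most one ✓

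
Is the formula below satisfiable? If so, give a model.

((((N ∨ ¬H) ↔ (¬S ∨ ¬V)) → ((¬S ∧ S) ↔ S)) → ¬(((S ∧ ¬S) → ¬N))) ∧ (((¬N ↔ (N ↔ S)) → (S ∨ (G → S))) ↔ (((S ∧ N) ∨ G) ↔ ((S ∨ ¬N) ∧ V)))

N = False; S = True; G = False; V = False; H = False

  (((N ∨ ¬H) ↔ (¬S ∨ ¬V)) → ((¬S ∧ S) ↔ S)) → ¬(((S ∧ ¬S) → ¬N)) = True
    ((N ∨ ¬H) ↔ (¬S ∨ ¬V)) → ((¬S ∧ S) ↔ S) = False
      (N ∨ ¬H) ↔ (¬S ∨ ¬V) = True
        N ∨ ¬H = True
          ¬H = True
        ¬S ∨ ¬V = True
          ¬S = False
          ¬V = True
      (¬S ∧ S) ↔ S = False
        ¬S ∧ S = False
          ¬S = False
    ¬(((S ∧ ¬S) → ¬N)) = False
      (S ∧ ¬S) → ¬N = True
        S ∧ ¬S = False
          ¬S = False
        ¬N = True
  ((¬N ↔ (N ↔ S)) → (S ∨ (G → S))) ↔ (((S ∧ N) ∨ G) ↔ ((S ∨ ¬N) ∧ V)) = True
    (¬N ↔ (N ↔ S)) → (S ∨ (G → S)) = True
      ¬N ↔ (N ↔ S) = False
        ¬N = True
        N ↔ S = False
      S ∨ (G → S) = True
        G → S = True
    ((S ∧ N) ∨ G) ↔ ((S ∨ ¬N) ∧ V) = True
      (S ∧ N) ∨ G = False
        S ∧ N = False
      (S ∨ ¬N) ∧ V = False
        S ∨ ¬N = True
          ¬N = True
Both conjuncts True, so the formula holds.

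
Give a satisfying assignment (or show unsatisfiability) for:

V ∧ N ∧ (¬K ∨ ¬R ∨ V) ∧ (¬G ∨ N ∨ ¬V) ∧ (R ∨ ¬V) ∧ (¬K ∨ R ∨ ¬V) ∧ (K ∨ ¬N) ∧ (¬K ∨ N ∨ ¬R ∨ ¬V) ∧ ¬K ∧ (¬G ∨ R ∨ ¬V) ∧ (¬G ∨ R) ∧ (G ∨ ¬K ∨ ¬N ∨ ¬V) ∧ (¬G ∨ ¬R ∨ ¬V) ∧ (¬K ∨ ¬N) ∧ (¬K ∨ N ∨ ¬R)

Case K = True:
  Clause (¬K) is falsified — contradiction.
Case K = False:
  (V) forces V = True.
  (N) forces N = True.
  Clause (K ∨ ¬N) is falsified — contradiction.
Both cases fail, so the formula is unsatisfiable.

UNSATISFIABLE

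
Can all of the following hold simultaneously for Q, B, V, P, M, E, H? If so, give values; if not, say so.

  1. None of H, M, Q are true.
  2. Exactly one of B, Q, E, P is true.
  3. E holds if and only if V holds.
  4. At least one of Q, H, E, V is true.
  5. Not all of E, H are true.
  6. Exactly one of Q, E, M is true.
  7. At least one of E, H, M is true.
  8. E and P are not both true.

Q: False, B: False, V: True, P: False, M: False, E: True, H: False

  (1) {H, M, Q}: 0 true — none ✓
  (2) {B, Q, E, P}: 1 true — exactly one ✓
  (3) E=T, V=T — same ✓
  (4) {Q, H, E, V}: 2 true — at least one ✓
  (5) {E, H}: 1/2 true — not all ✓
  (6) {Q, E, M}: 1 true — exactly one ✓
  (7) {E, H, M}: 1 true — at least one ✓
  (8) E=T, P=F — not both ✓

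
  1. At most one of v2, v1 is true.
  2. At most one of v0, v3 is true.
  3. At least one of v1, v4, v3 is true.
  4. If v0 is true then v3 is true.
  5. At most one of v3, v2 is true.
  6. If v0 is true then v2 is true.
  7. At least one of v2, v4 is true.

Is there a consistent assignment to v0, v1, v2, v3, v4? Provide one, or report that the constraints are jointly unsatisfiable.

v0=F, v1=F, v2=T, v3=F, v4=T

  (1) {v2, v1}: 1 true — at most one ✓
  (2) {v0, v3}: 0 true — at most one ✓
  (3) {v1, v4, v3}: 1 true — at least one ✓
  (4) v0=F ⇒ v3: vacuous ✓
  (5) {v3, v2}: 1 true — at most one ✓
  (6) v0=F ⇒ v2: vacuous ✓
  (7) {v2, v4}: 2 true — at least one ✓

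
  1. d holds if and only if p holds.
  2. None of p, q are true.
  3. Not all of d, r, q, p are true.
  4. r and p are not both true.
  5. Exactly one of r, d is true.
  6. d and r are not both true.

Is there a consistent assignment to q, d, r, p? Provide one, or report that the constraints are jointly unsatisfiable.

q: False, d: False, r: True, p: False

  (1) d=F, p=F — same ✓
  (2) {p, q}: 0 true — none ✓
  (3) {d, r, q, p}: 1/4 true — not all ✓
  (4) r=T, p=F — not both ✓
  (5) {r, d}: 1 true — exactly one ✓
  (6) d=F, r=T — not both ✓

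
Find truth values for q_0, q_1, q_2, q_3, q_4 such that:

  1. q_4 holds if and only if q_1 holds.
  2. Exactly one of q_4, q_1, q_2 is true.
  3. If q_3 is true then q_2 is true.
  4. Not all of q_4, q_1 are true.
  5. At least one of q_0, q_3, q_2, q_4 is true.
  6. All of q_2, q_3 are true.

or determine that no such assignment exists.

q_0 = False; q_1 = False; q_2 = True; q_3 = True; q_4 = False

  (1) q_4=F, q_1=F — same ✓
  (2) {q_4, q_1, q_2}: 1 true — exactly one ✓
  (3) q_3=T ⇒ q_2: T ✓
  (4) {q_4, q_1}: 0/2 true — not all ✓
  (5) {q_0, q_3, q_2, q_4}: 2 true — at least one ✓
  (6) {q_2, q_3}: all 2 true ✓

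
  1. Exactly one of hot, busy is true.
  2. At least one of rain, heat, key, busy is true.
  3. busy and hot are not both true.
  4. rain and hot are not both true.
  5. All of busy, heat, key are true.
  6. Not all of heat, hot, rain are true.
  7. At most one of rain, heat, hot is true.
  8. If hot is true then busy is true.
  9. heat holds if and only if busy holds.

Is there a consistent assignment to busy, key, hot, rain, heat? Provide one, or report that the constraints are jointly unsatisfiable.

busy=T, key=T, hot=F, rain=F, heat=T

  (1) {hot, busy}: 1 true — exactly one ✓
  (2) {rain, heat, key, busy}: 3 true — at least one ✓
  (3) busy=T, hot=F — not both ✓
  (4) rain=F, hot=F — not both ✓
  (5) {busy, heat, key}: all 3 true ✓
  (6) {heat, hot, rain}: 1/3 true — not all ✓
  (7) {rain, heat, hot}: 1 true — at most one ✓
  (8) hot=F ⇒ busy: vacuous ✓
  (9) heat=T, busy=T — same ✓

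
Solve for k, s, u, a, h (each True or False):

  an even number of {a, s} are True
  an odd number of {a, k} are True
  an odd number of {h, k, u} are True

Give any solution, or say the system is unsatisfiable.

k=T, s=F, u=T, a=F, h=T

{a, s}: 0 true → even ✓
{a, k}: 1 true → odd ✓
{h, k, u}: 3 true → odd ✓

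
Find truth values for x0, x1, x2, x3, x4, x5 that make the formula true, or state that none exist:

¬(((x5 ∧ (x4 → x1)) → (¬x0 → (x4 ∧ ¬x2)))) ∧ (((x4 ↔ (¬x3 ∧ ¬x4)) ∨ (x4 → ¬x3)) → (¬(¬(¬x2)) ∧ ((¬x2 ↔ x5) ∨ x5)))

x0=F, x1=F, x2=F, x3=F, x4=F, x5=T

  ¬(((x5 ∧ (x4 → x1)) → (¬x0 → (x4 ∧ ¬x2)))) = True
    (x5 ∧ (x4 → x1)) → (¬x0 → (x4 ∧ ¬x2)) = False
      x5 ∧ (x4 → x1) = True
        x4 → x1 = True
      ¬x0 → (x4 ∧ ¬x2) = False
        ¬x0 = True
        x4 ∧ ¬x2 = False
          ¬x2 = True
  ((x4 ↔ (¬x3 ∧ ¬x4)) ∨ (x4 → ¬x3)) → (¬(¬(¬x2)) ∧ ((¬x2 ↔ x5) ∨ x5)) = True
    (x4 ↔ (¬x3 ∧ ¬x4)) ∨ (x4 → ¬x3) = True
      x4 ↔ (¬x3 ∧ ¬x4) = False
        ¬x3 ∧ ¬x4 = True
          ¬x3 = True
          ¬x4 = True
      x4 → ¬x3 = True
        ¬x3 = True
    ¬(¬(¬x2)) ∧ ((¬x2 ↔ x5) ∨ x5) = True
      ¬(¬(¬x2)) = True
        ¬(¬x2) = False
          ¬x2 = True
      (¬x2 ↔ x5) ∨ x5 = True
        ¬x2 ↔ x5 = True
          ¬x2 = True
Both conjuncts True, so the formula holds.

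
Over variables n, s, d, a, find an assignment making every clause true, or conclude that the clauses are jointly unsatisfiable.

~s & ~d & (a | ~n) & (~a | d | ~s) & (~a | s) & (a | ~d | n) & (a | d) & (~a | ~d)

Case s = True:
  Clause (~s) is falsified — contradiction.
Case s = False:
  (~d) forces d = False.
  (~a | s) forces a = False.
  Clause (a | d) is falsified — contradiction.
Both cases fail, so the formula is unsatisfiable.

The formula is unsatisfiable.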